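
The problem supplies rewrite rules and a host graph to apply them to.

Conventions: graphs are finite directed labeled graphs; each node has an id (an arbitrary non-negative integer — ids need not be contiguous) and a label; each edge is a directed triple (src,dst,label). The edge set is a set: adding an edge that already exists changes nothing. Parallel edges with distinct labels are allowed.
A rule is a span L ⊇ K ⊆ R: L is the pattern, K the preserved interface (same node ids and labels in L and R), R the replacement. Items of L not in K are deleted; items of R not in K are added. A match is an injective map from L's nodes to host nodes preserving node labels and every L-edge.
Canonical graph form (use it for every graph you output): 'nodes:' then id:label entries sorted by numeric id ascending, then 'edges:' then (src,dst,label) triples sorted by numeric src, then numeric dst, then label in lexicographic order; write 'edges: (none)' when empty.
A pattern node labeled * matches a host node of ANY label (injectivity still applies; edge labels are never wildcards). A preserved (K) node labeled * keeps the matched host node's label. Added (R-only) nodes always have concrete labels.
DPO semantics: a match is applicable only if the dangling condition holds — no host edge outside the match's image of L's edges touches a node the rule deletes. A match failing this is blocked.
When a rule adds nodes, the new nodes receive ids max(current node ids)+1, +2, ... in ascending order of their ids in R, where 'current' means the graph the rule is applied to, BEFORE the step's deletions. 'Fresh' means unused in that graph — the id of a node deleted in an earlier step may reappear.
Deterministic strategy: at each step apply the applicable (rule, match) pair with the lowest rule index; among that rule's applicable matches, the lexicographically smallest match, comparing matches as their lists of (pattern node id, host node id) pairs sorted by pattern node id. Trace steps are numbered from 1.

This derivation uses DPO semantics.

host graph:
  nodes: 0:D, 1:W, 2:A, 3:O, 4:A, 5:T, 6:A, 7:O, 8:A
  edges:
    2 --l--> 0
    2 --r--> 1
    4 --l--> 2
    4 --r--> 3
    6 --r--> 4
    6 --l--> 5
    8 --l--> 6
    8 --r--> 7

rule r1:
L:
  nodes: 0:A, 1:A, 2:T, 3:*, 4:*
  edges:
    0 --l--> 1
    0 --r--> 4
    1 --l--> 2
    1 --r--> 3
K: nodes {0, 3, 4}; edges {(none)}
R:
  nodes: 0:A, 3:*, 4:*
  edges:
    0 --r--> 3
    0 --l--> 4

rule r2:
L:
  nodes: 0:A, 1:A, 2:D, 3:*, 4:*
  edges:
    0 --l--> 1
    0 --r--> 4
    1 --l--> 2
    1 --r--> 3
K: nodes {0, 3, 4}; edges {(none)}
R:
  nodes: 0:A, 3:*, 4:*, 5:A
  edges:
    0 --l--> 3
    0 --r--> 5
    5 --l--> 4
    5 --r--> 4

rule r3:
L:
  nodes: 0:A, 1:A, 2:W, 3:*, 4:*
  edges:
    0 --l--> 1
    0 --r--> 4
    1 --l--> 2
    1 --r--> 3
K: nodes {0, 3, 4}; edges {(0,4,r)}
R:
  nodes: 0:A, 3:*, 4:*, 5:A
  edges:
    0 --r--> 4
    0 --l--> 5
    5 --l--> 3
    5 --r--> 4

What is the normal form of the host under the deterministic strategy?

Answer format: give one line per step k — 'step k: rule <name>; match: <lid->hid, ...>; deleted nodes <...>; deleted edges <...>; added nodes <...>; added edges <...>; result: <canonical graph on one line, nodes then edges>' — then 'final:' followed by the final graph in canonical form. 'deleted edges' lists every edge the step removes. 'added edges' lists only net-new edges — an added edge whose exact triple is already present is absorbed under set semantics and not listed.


step 1: rule r1; match: 0->8, 1->6, 2->5, 3->4, 4->7; deleted nodes 5, 6; deleted edges (6,4,r); (6,5,l); (8,6,l); (8,7,r); added nodes (none); added edges (8,4,r); (8,7,l); result: nodes: 0:D, 1:W, 2:A, 3:O, 4:A, 7:O, 8:A edges: (2,0,l); (2,1,r); (4,2,l); (4,3,r); (8,4,r); (8,7,l)
step 2: rule r2; match: 0->4, 1->2, 2->0, 3->1, 4->3; deleted nodes 0, 2; deleted edges (2,0,l); (2,1,r); (4,2,l); (4,3,r); added nodes 9; added edges (4,1,l); (4,9,r); (9,3,l); (9,3,r); result: nodes: 1:W, 3:O, 4:A, 7:O, 8:A, 9:A edges: (4,1,l); (4,9,r); (8,4,r); (8,7,l); (9,3,l); (9,3,r)
final:
nodes: 1:W, 3:O, 4:A, 7:O, 8:A, 9:A
edges: (4,1,l); (4,9,r); (8,4,r); (8,7,l); (9,3,l); (9,3,r)


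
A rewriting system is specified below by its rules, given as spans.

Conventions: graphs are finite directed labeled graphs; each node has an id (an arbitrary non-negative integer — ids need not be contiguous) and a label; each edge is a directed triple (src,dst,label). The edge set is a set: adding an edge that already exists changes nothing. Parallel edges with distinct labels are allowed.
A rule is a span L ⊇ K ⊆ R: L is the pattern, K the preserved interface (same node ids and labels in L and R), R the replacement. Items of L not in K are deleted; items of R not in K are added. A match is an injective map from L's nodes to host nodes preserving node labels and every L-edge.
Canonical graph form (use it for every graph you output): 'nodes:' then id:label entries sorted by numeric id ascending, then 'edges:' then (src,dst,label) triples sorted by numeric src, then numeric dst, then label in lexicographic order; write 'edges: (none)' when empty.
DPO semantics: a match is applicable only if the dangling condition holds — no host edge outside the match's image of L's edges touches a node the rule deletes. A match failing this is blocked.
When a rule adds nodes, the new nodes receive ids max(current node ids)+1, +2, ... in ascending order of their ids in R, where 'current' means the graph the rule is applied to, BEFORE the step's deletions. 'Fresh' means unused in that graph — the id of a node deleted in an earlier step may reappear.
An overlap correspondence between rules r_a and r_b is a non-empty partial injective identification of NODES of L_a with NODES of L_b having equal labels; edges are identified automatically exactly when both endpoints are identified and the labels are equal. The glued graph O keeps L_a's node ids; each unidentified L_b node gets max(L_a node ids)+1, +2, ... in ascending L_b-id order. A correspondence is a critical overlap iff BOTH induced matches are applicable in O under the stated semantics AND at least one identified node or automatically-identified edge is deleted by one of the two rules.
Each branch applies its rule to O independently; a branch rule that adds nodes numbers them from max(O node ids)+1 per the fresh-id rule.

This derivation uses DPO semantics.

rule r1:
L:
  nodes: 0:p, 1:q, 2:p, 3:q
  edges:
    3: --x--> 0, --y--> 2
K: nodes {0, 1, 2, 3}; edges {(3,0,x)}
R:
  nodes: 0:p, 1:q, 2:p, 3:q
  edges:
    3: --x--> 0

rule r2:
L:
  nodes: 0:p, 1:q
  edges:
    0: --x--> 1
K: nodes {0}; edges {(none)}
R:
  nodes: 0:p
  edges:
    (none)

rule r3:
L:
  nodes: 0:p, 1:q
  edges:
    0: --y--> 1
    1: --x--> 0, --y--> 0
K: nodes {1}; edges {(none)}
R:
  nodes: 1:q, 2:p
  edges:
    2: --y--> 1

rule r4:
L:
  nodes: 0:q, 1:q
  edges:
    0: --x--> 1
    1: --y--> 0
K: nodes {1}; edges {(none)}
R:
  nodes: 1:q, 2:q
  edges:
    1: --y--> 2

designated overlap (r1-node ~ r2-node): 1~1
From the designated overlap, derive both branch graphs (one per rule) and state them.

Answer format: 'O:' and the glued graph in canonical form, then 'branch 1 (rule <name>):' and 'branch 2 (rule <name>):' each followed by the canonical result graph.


O:
nodes: 0:p, 1:q, 2:p, 3:q, 4:p
edges: (3,0,x); (3,2,y); (4,1,x)
branch 1 (rule r1):
nodes: 0:p, 1:q, 2:p, 3:q, 4:p
edges: (3,0,x); (4,1,x)
branch 2 (rule r2):
nodes: 0:p, 2:p, 3:q, 4:p
edges: (3,0,x); (3,2,y)


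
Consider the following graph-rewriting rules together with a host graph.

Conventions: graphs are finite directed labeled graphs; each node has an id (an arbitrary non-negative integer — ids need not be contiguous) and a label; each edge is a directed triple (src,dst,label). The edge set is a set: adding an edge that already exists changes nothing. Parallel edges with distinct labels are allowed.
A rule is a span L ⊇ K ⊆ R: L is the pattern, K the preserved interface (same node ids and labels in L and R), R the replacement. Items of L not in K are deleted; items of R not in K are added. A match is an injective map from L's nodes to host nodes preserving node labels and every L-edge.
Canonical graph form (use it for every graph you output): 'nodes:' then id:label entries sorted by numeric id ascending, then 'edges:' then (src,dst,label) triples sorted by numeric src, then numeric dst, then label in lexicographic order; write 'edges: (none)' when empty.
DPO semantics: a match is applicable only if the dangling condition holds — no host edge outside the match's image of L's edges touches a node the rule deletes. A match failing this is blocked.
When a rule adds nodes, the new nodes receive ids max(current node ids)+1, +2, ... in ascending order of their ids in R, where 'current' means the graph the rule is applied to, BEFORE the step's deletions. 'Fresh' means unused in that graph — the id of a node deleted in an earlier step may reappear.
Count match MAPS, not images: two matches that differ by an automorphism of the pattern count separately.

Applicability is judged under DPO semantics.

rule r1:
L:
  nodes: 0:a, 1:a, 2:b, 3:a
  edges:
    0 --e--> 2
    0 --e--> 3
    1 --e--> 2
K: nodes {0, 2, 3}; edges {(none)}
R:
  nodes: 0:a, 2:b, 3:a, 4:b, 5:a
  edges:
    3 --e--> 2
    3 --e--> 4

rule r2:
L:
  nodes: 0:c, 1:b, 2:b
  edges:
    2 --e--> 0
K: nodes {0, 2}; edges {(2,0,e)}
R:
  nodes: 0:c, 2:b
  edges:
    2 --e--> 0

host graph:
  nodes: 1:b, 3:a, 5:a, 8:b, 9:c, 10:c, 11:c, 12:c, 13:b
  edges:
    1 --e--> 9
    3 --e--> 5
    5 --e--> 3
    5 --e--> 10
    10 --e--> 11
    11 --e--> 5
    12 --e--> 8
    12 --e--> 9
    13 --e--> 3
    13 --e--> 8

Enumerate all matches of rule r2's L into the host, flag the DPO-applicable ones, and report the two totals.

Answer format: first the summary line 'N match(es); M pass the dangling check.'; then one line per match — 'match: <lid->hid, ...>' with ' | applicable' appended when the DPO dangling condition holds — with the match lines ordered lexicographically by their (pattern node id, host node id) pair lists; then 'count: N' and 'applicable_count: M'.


2 match(es); 0 pass the dangling check.
match: 0->9, 1->8, 2->1
match: 0->9, 1->13, 2->1
count: 2
applicable_count: 0


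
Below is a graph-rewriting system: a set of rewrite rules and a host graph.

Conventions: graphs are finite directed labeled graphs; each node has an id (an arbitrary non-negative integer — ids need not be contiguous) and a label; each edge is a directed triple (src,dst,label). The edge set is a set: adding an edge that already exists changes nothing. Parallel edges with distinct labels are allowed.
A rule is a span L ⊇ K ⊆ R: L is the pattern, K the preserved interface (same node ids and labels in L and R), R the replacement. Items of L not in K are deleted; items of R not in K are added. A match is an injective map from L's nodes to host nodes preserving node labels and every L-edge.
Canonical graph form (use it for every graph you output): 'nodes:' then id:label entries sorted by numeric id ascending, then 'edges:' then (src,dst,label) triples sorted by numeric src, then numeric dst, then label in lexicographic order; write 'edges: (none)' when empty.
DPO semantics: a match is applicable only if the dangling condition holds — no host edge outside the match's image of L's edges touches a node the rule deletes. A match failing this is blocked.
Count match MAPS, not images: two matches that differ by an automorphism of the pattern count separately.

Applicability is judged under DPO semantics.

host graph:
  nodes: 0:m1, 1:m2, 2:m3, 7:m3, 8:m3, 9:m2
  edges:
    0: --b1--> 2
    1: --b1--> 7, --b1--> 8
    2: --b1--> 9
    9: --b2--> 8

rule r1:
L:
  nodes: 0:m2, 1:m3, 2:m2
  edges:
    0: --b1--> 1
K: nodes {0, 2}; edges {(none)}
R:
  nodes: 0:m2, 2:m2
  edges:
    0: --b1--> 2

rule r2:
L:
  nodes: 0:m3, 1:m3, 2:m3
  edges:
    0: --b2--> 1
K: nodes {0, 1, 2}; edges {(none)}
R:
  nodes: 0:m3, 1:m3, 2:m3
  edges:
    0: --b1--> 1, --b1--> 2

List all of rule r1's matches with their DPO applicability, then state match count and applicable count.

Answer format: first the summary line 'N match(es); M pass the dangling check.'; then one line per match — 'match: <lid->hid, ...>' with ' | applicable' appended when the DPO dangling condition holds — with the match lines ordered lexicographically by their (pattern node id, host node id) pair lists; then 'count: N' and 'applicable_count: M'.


2 match(es); 1 pass the dangling check.
match: 0->1, 1->7, 2->9 | applicable
match: 0->1, 1->8, 2->9
count: 2
applicable_count: 1


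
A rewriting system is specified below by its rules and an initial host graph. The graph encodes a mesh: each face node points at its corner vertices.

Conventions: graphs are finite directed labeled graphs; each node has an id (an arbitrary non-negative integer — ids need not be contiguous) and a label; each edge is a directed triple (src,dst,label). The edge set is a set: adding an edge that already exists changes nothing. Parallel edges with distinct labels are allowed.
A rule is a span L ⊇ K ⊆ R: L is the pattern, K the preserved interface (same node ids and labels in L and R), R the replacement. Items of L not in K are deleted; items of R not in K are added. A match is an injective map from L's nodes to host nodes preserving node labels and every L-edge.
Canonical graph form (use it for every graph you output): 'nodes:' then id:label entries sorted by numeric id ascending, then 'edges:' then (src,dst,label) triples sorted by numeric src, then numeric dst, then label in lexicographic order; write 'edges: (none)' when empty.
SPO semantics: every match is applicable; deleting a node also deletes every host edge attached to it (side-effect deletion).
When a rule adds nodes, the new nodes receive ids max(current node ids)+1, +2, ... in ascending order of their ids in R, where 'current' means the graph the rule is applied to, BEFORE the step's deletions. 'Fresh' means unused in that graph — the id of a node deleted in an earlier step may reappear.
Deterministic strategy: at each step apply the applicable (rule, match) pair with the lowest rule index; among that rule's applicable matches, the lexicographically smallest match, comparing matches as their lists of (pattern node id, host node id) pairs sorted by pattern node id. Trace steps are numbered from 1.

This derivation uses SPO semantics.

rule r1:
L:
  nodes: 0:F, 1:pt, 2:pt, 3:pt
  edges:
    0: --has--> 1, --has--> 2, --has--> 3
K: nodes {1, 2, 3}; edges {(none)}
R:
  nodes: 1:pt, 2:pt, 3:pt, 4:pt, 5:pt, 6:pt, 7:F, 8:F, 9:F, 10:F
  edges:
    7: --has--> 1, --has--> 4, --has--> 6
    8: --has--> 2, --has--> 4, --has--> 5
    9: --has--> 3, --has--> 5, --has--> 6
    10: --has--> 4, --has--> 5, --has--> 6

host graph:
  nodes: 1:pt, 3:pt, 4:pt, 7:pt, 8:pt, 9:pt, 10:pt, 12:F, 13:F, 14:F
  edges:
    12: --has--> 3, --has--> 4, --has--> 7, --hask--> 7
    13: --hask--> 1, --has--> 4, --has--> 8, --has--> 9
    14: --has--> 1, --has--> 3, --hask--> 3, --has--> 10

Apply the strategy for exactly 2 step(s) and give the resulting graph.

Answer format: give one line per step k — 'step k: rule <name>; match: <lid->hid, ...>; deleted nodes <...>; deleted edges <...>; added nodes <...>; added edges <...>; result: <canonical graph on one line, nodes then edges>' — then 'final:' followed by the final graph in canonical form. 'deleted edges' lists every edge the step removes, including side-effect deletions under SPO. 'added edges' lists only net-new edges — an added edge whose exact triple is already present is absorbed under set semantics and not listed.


step 1: rule r1; match: 0->12, 1->3, 2->4, 3->7; deleted nodes 12; deleted edges (12,3,has); (12,4,has); (12,7,has); (12,7,hask); added nodes 15, 16, 17, 18, 19, 20, 21; added edges (18,3,has); (18,15,has); (18,17,has); (19,4,has); (19,15,has); (19,16,has); (20,7,has); (20,16,has); (20,17,has); (21,15,has); (21,16,has); (21,17,has); result: nodes: 1:pt, 3:pt, 4:pt, 7:pt, 8:pt, 9:pt, 10:pt, 13:F, 14:F, 15:pt, 16:pt, 17:pt, 18:F, 19:F, 20:F, 21:F edges: (13,1,hask); (13,4,has); (13,8,has); (13,9,has); (14,1,has); (14,3,has); (14,3,hask); (14,10,has); (18,3,has); (18,15,has); (18,17,has); (19,4,has); (19,15,has); (19,16,has); (20,7,has); (20,16,has); (20,17,has); (21,15,has); (21,16,has); (21,17,has)
step 2: rule r1; match: 0->13, 1->4, 2->8, 3->9; deleted nodes 13; deleted edges (13,1,hask); (13,4,has); (13,8,has); (13,9,has); added nodes 22, 23, 24, 25, 26, 27, 28; added edges (25,4,has); (25,22,has); (25,24,has); (26,8,has); (26,22,has); (26,23,has); (27,9,has); (27,23,has); (27,24,has); (28,22,has); (28,23,has); (28,24,has); result: nodes: 1:pt, 3:pt, 4:pt, 7:pt, 8:pt, 9:pt, 10:pt, 14:F, 15:pt, 16:pt, 17:pt, 18:F, 19:F, 20:F, 21:F, 22:pt, 23:pt, 24:pt, 25:F, 26:F, 27:F, 28:F edges: (14,1,has); (14,3,has); (14,3,hask); (14,10,has); (18,3,has); (18,15,has); (18,17,has); (19,4,has); (19,15,has); (19,16,has); (20,7,has); (20,16,has); (20,17,has); (21,15,has); (21,16,has); (21,17,has); (25,4,has); (25,22,has); (25,24,has); (26,8,has); (26,22,has); (26,23,has); (27,9,has); (27,23,has); (27,24,has); (28,22,has); (28,23,has); (28,24,has)
final:
nodes: 1:pt, 3:pt, 4:pt, 7:pt, 8:pt, 9:pt, 10:pt, 14:F, 15:pt, 16:pt, 17:pt, 18:F, 19:F, 20:F, 21:F, 22:pt, 23:pt, 24:pt, 25:F, 26:F, 27:F, 28:F
edges: (14,1,has); (14,3,has); (14,3,hask); (14,10,has); (18,3,has); (18,15,has); (18,17,has); (19,4,has); (19,15,has); (19,16,has); (20,7,has); (20,16,has); (20,17,has); (21,15,has); (21,16,has); (21,17,has); (25,4,has); (25,22,has); (25,24,has); (26,8,has); (26,22,has); (26,23,has); (27,9,has); (27,23,has); (27,24,has); (28,22,has); (28,23,has); (28,24,has)


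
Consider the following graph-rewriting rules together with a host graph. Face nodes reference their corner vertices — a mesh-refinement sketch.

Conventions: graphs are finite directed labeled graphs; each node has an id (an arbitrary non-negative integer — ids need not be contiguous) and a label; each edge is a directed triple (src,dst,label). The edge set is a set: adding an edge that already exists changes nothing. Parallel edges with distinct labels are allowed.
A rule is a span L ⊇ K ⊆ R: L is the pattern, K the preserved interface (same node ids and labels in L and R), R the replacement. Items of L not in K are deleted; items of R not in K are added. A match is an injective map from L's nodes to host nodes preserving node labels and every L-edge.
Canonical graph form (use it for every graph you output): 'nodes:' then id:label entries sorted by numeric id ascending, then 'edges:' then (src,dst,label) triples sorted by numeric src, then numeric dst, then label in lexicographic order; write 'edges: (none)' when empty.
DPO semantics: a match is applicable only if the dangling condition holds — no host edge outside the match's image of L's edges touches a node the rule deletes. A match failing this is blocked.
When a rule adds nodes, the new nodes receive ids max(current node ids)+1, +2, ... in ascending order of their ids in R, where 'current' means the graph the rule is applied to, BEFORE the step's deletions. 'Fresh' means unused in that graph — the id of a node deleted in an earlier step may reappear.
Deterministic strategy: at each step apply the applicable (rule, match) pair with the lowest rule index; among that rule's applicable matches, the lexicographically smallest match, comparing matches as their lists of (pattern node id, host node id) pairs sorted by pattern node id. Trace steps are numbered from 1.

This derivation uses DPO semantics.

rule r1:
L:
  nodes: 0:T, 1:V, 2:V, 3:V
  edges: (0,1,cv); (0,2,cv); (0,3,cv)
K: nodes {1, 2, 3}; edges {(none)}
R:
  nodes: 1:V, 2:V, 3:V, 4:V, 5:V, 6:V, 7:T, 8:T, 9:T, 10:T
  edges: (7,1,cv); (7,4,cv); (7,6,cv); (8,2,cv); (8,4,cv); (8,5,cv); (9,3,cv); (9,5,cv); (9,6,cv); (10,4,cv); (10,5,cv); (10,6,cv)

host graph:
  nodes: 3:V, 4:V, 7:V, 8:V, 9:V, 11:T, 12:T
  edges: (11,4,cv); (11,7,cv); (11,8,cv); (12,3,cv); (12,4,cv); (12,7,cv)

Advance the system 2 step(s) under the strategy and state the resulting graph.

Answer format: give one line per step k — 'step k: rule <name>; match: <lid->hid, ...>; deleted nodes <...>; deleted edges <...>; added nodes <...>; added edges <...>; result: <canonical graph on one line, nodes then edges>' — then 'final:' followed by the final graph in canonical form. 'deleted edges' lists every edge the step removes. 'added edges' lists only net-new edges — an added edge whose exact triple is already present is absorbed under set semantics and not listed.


step 1: rule r1; match: 0->11, 1->4, 2->7, 3->8; deleted nodes 11; deleted edges (11,4,cv); (11,7,cv); (11,8,cv); added nodes 13, 14, 15, 16, 17, 18, 19; added edges (16,4,cv); (16,13,cv); (16,15,cv); (17,7,cv); (17,13,cv); (17,14,cv); (18,8,cv); (18,14,cv); (18,15,cv); (19,13,cv); (19,14,cv); (19,15,cv); result: nodes: 3:V, 4:V, 7:V, 8:V, 9:V, 12:T, 13:V, 14:V, 15:V, 16:T, 17:T, 18:T, 19:T edges: (12,3,cv); (12,4,cv); (12,7,cv); (16,4,cv); (16,13,cv); (16,15,cv); (17,7,cv); (17,13,cv); (17,14,cv); (18,8,cv); (18,14,cv); (18,15,cv); (19,13,cv); (19,14,cv); (19,15,cv)
step 2: rule r1; match: 0->12, 1->3, 2->4, 3->7; deleted nodes 12; deleted edges (12,3,cv); (12,4,cv); (12,7,cv); added nodes 20, 21, 22, 23, 24, 25, 26; added edges (23,3,cv); (23,20,cv); (23,22,cv); (24,4,cv); (24,20,cv); (24,21,cv); (25,7,cv); (25,21,cv); (25,22,cv); (26,20,cv); (26,21,cv); (26,22,cv); result: nodes: 3:V, 4:V, 7:V, 8:V, 9:V, 13:V, 14:V, 15:V, 16:T, 17:T, 18:T, 19:T, 20:V, 21:V, 22:V, 23:T, 24:T, 25:T, 26:T edges: (16,4,cv); (16,13,cv); (16,15,cv); (17,7,cv); (17,13,cv); (17,14,cv); (18,8,cv); (18,14,cv); (18,15,cv); (19,13,cv); (19,14,cv); (19,15,cv); (23,3,cv); (23,20,cv); (23,22,cv); (24,4,cv); (24,20,cv); (24,21,cv); (25,7,cv); (25,21,cv); (25,22,cv); (26,20,cv); (26,21,cv); (26,22,cv)
final:
nodes: 3:V, 4:V, 7:V, 8:V, 9:V, 13:V, 14:V, 15:V, 16:T, 17:T, 18:T, 19:T, 20:V, 21:V, 22:V, 23:T, 24:T, 25:T, 26:T
edges: (16,4,cv); (16,13,cv); (16,15,cv); (17,7,cv); (17,13,cv); (17,14,cv); (18,8,cv); (18,14,cv); (18,15,cv); (19,13,cv); (19,14,cv); (19,15,cv); (23,3,cv); (23,20,cv); (23,22,cv); (24,4,cv); (24,20,cv); (24,21,cv); (25,7,cv); (25,21,cv); (25,22,cv); (26,20,cv); (26,21,cv); (26,22,cv)


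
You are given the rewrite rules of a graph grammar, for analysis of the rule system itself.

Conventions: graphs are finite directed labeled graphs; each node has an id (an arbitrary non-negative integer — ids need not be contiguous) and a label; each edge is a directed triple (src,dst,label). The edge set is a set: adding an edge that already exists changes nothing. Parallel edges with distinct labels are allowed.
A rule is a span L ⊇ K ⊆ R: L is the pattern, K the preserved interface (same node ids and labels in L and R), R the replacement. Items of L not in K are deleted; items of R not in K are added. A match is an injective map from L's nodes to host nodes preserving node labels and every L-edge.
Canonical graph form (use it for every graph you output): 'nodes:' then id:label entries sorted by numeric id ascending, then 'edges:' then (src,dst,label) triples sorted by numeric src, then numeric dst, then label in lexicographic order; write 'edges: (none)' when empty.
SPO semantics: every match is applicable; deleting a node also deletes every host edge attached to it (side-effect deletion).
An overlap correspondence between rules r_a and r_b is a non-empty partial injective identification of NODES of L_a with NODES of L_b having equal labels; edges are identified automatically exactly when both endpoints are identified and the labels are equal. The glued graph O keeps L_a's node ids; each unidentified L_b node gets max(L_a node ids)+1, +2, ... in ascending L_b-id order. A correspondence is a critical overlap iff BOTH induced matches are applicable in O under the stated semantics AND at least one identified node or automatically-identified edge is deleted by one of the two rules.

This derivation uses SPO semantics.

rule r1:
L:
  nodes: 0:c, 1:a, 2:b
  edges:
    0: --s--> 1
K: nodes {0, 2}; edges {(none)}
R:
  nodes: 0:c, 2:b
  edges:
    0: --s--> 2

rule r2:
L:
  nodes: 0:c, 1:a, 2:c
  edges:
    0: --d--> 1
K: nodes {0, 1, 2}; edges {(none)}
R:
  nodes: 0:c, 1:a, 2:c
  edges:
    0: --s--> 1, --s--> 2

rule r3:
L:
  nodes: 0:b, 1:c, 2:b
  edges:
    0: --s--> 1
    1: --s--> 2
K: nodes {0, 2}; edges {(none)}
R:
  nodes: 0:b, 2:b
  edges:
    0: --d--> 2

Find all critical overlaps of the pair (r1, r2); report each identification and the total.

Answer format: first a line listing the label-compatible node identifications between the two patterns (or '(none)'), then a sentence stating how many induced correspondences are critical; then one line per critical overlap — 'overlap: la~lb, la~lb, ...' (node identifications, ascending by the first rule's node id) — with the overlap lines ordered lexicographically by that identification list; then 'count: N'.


label-compatible node identifications between L(r1) and L(r2): 0~0, 0~2, 1~1
3 of the induced correspondences are critical overlaps of r1 and r2.
overlap: 0~0, 1~1
overlap: 0~2, 1~1
overlap: 1~1
count: 3


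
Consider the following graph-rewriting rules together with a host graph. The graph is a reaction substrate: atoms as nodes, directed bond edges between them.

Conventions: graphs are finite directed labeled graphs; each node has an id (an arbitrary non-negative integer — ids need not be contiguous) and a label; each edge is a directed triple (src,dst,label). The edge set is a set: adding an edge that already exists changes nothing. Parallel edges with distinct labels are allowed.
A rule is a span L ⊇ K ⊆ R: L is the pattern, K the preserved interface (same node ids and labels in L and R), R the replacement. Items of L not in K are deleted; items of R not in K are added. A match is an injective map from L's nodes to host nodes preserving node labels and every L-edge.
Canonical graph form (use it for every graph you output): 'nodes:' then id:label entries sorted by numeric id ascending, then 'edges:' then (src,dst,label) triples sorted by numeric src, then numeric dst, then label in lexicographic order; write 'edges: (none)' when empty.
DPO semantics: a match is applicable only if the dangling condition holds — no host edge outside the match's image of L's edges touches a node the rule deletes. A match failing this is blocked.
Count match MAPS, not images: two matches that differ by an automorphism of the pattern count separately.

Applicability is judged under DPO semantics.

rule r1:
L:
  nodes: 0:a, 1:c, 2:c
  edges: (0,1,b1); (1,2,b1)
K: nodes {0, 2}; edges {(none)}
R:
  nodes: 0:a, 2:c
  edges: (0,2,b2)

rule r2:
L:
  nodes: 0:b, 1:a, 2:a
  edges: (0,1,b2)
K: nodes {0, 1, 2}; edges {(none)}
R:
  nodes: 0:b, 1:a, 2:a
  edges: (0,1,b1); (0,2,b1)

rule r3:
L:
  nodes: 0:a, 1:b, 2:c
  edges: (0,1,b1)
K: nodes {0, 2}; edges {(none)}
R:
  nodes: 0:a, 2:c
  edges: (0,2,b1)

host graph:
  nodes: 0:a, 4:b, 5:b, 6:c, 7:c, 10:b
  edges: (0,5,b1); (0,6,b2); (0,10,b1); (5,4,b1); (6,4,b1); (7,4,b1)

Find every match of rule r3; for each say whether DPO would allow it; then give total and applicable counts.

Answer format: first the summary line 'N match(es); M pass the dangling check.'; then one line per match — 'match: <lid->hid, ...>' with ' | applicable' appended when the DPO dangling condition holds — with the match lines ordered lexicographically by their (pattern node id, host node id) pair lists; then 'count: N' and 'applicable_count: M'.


4 match(es); 2 pass the dangling check.
match: 0->0, 1->5, 2->6
match: 0->0, 1->5, 2->7
match: 0->0, 1->10, 2->6 | applicable
match: 0->0, 1->10, 2->7 | applicable
count: 4
applicable_count: 2


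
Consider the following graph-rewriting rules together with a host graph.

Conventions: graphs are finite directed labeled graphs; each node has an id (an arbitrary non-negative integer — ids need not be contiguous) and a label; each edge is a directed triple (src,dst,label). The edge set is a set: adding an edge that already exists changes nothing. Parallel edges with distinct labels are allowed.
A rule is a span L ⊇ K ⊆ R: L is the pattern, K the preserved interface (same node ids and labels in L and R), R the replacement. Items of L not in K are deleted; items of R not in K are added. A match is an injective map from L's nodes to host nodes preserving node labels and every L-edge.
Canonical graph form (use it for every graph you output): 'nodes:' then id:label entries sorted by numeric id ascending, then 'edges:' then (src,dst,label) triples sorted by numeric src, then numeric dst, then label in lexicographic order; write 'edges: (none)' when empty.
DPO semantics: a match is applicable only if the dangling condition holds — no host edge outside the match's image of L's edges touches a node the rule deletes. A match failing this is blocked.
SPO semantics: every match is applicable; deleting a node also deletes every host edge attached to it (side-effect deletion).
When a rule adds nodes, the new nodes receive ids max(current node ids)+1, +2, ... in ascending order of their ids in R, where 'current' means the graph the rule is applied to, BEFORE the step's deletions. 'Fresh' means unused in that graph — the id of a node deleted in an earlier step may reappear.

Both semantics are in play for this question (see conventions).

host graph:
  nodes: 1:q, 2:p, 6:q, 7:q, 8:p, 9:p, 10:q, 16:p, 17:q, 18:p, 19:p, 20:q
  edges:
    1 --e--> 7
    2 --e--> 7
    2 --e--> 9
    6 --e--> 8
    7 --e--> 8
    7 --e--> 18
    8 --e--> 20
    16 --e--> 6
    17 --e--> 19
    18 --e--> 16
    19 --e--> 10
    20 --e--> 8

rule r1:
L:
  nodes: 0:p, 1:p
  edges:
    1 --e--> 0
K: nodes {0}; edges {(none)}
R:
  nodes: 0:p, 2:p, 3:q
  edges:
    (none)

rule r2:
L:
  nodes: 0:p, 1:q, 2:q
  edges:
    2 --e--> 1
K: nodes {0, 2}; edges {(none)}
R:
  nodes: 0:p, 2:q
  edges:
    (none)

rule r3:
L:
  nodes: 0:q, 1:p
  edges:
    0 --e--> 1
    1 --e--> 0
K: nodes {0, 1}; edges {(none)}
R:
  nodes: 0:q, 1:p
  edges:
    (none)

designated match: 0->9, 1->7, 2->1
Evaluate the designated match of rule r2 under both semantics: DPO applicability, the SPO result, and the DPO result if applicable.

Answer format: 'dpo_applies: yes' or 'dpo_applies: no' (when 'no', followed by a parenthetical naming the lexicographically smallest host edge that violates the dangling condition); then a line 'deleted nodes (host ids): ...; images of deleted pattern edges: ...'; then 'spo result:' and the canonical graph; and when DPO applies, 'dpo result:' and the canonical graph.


dpo_applies: no
(the rule deletes node 7, which keeps host edge (2,7,e) outside the match image — the dangling condition fails, DPO blocks; SPO proceeds and side-deletes such edges)
deleted nodes (host ids): 7; images of deleted pattern edges: (1,7,e)
spo result:
nodes: 1:q, 2:p, 6:q, 8:p, 9:p, 10:q, 16:p, 17:q, 18:p, 19:p, 20:q
edges: (2,9,e); (6,8,e); (8,20,e); (16,6,e); (17,19,e); (18,16,e); (19,10,e); (20,8,e)


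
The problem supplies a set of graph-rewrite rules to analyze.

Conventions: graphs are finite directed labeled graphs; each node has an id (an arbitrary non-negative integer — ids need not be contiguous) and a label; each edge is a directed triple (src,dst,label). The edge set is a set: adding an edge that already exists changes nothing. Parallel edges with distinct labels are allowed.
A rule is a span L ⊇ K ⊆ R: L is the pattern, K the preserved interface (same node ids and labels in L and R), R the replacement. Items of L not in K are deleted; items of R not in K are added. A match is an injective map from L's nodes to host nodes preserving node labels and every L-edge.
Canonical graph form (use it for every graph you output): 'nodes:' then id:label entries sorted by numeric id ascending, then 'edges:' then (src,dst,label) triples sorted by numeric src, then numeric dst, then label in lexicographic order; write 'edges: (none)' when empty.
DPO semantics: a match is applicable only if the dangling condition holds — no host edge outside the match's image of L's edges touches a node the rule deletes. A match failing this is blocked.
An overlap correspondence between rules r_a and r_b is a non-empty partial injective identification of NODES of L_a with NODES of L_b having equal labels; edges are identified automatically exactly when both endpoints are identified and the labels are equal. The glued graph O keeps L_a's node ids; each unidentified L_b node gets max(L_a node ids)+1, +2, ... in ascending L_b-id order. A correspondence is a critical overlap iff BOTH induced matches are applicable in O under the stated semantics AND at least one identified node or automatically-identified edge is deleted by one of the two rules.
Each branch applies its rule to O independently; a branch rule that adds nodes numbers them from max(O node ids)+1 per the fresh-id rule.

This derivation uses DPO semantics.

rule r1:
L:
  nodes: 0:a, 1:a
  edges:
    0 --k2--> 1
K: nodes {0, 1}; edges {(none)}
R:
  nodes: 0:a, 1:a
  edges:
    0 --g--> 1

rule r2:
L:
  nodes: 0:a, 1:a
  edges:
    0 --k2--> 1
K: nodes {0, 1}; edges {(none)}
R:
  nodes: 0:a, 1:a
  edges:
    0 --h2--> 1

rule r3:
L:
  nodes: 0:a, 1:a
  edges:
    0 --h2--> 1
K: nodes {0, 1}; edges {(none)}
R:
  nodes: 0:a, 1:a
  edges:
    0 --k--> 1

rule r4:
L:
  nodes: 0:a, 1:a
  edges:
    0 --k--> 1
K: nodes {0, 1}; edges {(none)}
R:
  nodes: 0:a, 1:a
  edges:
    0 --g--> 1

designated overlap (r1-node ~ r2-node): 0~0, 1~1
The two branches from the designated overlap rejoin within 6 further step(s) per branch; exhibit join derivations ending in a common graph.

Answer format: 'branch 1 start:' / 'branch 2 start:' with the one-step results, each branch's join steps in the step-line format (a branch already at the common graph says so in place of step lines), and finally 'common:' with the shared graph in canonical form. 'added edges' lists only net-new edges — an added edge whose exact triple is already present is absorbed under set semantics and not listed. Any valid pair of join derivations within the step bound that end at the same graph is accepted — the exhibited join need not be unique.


branch 1 start:
nodes: 0:a, 1:a
edges: (0,1,g)
branch 2 start:
nodes: 0:a, 1:a
edges: (0,1,h2)
branch 1: already at the common graph (0 steps)
branch 2 step 1: rule r3; match: 0->0, 1->1; deleted nodes (none); deleted edges (0,1,h2); added nodes (none); added edges (0,1,k); result: nodes: 0:a, 1:a edges: (0,1,k)
branch 2 step 2: rule r4; match: 0->0, 1->1; deleted nodes (none); deleted edges (0,1,k); added nodes (none); added edges (0,1,g); result: nodes: 0:a, 1:a edges: (0,1,g)
common:
nodes: 0:a, 1:a
edges: (0,1,g)


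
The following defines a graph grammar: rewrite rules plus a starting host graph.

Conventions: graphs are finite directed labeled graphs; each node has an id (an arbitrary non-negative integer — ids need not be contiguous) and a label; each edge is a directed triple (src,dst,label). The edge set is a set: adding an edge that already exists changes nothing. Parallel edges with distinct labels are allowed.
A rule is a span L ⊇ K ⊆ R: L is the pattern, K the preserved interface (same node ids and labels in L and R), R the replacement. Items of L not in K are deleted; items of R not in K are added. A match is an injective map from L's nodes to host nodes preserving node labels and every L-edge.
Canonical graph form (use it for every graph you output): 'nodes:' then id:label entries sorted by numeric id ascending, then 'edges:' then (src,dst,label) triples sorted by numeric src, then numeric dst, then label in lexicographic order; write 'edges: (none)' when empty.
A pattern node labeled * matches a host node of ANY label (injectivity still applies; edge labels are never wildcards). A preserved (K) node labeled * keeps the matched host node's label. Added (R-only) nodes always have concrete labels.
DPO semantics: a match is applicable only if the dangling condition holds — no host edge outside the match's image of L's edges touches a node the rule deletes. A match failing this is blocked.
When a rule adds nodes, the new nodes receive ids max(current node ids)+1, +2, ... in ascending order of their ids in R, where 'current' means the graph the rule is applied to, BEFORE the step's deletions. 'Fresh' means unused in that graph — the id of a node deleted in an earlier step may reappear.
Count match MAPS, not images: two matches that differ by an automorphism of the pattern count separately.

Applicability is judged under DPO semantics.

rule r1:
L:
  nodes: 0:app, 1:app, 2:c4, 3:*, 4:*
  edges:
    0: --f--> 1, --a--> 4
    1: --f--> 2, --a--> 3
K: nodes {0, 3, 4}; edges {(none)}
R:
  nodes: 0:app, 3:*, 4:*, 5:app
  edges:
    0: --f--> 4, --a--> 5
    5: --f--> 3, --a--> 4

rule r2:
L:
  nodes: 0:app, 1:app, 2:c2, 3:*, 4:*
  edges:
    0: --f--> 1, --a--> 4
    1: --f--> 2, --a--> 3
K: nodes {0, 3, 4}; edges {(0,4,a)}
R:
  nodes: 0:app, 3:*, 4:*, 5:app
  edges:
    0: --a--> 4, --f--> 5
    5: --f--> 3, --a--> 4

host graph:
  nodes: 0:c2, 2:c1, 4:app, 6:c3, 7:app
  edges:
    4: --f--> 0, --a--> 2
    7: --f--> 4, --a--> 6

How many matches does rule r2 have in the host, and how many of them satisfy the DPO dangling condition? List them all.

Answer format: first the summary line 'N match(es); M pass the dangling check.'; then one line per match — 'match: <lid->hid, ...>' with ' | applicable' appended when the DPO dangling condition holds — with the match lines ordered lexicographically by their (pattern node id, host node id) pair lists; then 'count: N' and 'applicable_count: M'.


1 match(es); 1 pass the dangling check.
match: 0->7, 1->4, 2->0, 3->2, 4->6 | applicable
count: 1
applicable_count: 1


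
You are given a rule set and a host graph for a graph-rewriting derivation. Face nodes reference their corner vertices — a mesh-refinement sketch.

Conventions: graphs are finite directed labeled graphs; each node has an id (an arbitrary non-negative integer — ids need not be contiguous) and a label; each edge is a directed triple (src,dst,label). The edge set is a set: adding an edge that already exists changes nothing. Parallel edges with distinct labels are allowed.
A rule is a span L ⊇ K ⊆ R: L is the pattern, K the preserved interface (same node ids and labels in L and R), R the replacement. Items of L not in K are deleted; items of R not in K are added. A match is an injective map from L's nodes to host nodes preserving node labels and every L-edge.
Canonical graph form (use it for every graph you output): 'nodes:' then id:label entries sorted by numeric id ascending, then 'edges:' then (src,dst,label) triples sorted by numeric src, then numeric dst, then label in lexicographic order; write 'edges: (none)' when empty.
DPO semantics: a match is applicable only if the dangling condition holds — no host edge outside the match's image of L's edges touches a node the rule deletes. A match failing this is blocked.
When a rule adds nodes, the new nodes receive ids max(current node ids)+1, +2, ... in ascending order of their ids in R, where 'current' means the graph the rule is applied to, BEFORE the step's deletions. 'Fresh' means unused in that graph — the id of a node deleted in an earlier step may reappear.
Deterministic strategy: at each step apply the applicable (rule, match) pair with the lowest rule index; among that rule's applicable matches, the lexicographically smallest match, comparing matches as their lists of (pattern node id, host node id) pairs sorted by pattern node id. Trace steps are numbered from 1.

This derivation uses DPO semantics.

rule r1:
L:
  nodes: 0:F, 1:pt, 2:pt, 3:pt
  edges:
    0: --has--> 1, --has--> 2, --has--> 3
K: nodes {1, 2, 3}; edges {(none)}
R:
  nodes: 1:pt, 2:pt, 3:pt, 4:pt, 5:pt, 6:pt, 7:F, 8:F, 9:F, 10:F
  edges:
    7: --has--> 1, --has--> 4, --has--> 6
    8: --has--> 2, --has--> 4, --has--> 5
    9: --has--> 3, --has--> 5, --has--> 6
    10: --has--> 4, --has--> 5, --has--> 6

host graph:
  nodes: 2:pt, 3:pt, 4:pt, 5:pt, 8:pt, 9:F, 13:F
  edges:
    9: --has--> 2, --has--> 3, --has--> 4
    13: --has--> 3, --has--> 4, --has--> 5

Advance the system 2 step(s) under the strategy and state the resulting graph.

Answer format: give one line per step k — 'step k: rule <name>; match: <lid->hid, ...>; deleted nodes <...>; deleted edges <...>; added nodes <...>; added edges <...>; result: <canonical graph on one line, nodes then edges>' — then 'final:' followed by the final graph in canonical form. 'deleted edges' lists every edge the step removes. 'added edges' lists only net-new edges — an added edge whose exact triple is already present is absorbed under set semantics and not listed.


step 1: rule r1; match: 0->9, 1->2, 2->3, 3->4; deleted nodes 9; deleted edges (9,2,has); (9,3,has); (9,4,has); added nodes 14, 15, 16, 17, 18, 19, 20; added edges (17,2,has); (17,14,has); (17,16,has); (18,3,has); (18,14,has); (18,15,has); (19,4,has); (19,15,has); (19,16,has); (20,14,has); (20,15,has); (20,16,has); result: nodes: 2:pt, 3:pt, 4:pt, 5:pt, 8:pt, 13:F, 14:pt, 15:pt, 16:pt, 17:F, 18:F, 19:F, 20:F edges: (13,3,has); (13,4,has); (13,5,has); (17,2,has); (17,14,has); (17,16,has); (18,3,has); (18,14,has); (18,15,has); (19,4,has); (19,15,has); (19,16,has); (20,14,has); (20,15,has); (20,16,has)
step 2: rule r1; match: 0->13, 1->3, 2->4, 3->5; deleted nodes 13; deleted edges (13,3,has); (13,4,has); (13,5,has); added nodes 21, 22, 23, 24, 25, 26, 27; added edges (24,3,has); (24,21,has); (24,23,has); (25,4,has); (25,21,has); (25,22,has); (26,5,has); (26,22,has); (26,23,has); (27,21,has); (27,22,has); (27,23,has); result: nodes: 2:pt, 3:pt, 4:pt, 5:pt, 8:pt, 14:pt, 15:pt, 16:pt, 17:F, 18:F, 19:F, 20:F, 21:pt, 22:pt, 23:pt, 24:F, 25:F, 26:F, 27:F edges: (17,2,has); (17,14,has); (17,16,has); (18,3,has); (18,14,has); (18,15,has); (19,4,has); (19,15,has); (19,16,has); (20,14,has); (20,15,has); (20,16,has); (24,3,has); (24,21,has); (24,23,has); (25,4,has); (25,21,has); (25,22,has); (26,5,has); (26,22,has); (26,23,has); (27,21,has); (27,22,has); (27,23,has)
final:
nodes: 2:pt, 3:pt, 4:pt, 5:pt, 8:pt, 14:pt, 15:pt, 16:pt, 17:F, 18:F, 19:F, 20:F, 21:pt, 22:pt, 23:pt, 24:F, 25:F, 26:F, 27:F
edges: (17,2,has); (17,14,has); (17,16,has); (18,3,has); (18,14,has); (18,15,has); (19,4,has); (19,15,has); (19,16,has); (20,14,has); (20,15,has); (20,16,has); (24,3,has); (24,21,has); (24,23,has); (25,4,has); (25,21,has); (25,22,has); (26,5,has); (26,22,has); (26,23,has); (27,21,has); (27,22,has); (27,23,has)
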